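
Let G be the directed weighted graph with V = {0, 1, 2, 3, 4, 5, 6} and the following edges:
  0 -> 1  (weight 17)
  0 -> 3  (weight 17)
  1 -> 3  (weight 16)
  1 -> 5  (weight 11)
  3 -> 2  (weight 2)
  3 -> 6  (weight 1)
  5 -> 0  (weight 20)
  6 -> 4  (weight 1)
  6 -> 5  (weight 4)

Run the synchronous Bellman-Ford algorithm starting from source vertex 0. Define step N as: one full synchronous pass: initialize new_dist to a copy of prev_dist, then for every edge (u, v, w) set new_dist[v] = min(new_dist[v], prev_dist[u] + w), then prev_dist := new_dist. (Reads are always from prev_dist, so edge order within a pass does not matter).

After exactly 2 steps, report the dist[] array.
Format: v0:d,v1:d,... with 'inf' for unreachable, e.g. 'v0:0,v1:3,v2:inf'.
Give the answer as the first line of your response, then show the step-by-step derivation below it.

v0:0,v1:17,v2:19,v3:17,v4:inf,v5:28,v6:18

step 1: dist = v0:0,v1:17,v2:inf,v3:17,v4:inf,v5:inf,v6:inf
step 2: dist = v0:0,v1:17,v2:19,v3:17,v4:inf,v5:28,v6:18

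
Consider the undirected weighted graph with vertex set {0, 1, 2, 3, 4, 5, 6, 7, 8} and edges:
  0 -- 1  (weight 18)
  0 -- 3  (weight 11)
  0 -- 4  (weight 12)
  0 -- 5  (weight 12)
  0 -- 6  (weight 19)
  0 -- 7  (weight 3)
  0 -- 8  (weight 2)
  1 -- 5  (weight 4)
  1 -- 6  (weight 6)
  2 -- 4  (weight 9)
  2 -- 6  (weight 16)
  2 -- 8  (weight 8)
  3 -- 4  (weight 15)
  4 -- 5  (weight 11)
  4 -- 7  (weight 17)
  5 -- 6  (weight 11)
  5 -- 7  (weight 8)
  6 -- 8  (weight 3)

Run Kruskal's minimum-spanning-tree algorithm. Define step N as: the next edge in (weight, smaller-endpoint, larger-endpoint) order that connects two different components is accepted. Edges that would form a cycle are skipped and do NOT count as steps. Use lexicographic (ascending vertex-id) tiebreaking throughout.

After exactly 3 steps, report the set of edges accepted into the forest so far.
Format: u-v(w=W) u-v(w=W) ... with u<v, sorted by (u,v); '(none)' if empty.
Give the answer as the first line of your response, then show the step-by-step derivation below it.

0-7(w=3) 0-8(w=2) 6-8(w=3)

step 1: add edge 0-8 (w=2); MST = {0-8(w=2)}
step 2: add edge 0-7 (w=3); MST = {0-7(w=3) 0-8(w=2)}
step 3: add edge 6-8 (w=3); MST = {0-7(w=3) 0-8(w=2) 6-8(w=3)}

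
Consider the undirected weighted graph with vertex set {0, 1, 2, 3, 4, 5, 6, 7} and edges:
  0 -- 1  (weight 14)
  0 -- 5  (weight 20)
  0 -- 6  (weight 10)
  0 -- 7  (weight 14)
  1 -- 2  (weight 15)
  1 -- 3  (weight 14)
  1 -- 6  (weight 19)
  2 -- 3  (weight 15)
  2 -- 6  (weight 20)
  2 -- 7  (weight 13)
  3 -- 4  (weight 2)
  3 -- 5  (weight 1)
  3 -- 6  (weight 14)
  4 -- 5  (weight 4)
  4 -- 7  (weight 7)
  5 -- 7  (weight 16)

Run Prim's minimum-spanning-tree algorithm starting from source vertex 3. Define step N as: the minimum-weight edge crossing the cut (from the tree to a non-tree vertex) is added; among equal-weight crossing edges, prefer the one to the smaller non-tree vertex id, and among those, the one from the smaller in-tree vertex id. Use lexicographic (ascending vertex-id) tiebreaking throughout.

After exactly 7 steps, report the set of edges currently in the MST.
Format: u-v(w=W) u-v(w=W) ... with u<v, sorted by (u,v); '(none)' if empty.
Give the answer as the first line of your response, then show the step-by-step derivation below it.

0-1(w=14) 0-6(w=10) 0-7(w=14) 2-7(w=13) 3-4(w=2) 3-5(w=1) 4-7(w=7)

step 1: add edge 3-5 (w=1); MST = {3-5(w=1)}
step 2: add edge 3-4 (w=2); MST = {3-4(w=2) 3-5(w=1)}
step 3: add edge 4-7 (w=7); MST = {3-4(w=2) 3-5(w=1) 4-7(w=7)}
step 4: add edge 2-7 (w=13); MST = {2-7(w=13) 3-4(w=2) 3-5(w=1) 4-7(w=7)}
step 5: add edge 0-7 (w=14); MST = {0-7(w=14) 2-7(w=13) 3-4(w=2) 3-5(w=1) 4-7(w=7)}
step 6: add edge 0-6 (w=10); MST = {0-6(w=10) 0-7(w=14) 2-7(w=13) 3-4(w=2) 3-5(w=1) 4-7(w=7)}
step 7: add edge 0-1 (w=14); MST = {0-1(w=14) 0-6(w=10) 0-7(w=14) 2-7(w=13) 3-4(w=2) 3-5(w=1) 4-7(w=7)}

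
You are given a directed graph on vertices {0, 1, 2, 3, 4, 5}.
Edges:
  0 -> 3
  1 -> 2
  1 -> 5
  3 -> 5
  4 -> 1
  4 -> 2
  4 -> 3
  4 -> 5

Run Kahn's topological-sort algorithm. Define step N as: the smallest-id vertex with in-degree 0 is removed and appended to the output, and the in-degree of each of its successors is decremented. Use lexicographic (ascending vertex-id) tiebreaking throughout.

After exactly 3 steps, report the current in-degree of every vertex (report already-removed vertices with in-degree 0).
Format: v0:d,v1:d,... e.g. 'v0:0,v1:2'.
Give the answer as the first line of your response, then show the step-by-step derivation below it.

v0:0,v1:0,v2:0,v3:0,v4:0,v5:1

step 1: output 0; order=[0]; indeg=(0,1,2,1,0,3)
step 2: output 4; order=[0,4]; indeg=(0,0,1,0,0,2)
step 3: output 1; order=[0,4,1]; indeg=(0,0,0,0,0,1)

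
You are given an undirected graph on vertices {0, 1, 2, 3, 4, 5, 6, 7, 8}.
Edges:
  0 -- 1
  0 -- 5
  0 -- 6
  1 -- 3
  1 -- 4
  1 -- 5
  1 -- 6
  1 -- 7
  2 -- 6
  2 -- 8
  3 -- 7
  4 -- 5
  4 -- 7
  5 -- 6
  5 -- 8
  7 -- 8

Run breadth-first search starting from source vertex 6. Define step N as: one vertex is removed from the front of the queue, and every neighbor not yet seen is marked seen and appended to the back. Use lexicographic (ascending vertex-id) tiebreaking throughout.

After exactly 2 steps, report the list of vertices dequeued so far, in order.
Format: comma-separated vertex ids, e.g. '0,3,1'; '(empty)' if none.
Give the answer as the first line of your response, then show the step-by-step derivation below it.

6,0

step 1: dequeue 6; queue=[0,1,2,5]; order=6
step 2: dequeue 0; queue=[1,2,5]; order=6,0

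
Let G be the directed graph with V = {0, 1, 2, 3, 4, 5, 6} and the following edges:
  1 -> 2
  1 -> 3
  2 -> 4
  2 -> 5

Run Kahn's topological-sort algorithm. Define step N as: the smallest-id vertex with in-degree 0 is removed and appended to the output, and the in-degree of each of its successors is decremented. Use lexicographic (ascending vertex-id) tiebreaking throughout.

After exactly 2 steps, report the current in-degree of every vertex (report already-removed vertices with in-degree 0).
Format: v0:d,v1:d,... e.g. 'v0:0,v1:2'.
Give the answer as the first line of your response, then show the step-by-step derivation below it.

v0:0,v1:0,v2:0,v3:0,v4:1,v5:1,v6:0

step 1: output 0; order=[0]; indeg=(0,0,1,1,1,1,0)
step 2: output 1; order=[0,1]; indeg=(0,0,0,0,1,1,0)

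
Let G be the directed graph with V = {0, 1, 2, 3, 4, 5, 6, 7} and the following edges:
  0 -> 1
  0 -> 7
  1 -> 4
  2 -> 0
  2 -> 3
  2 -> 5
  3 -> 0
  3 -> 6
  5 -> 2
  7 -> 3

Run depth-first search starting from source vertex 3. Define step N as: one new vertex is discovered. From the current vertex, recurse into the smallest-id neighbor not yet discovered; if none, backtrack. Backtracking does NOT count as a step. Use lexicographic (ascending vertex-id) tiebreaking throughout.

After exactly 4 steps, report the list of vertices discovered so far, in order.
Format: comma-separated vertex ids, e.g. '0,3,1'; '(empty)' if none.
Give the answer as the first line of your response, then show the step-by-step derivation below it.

3,0,1,4

step 1: discover 3; path=3; order=3
step 2: discover 0; path=3>0; order=3,0
step 3: discover 1; path=3>0>1; order=3,0,1
step 4: discover 4; path=3>0>1>4; order=3,0,1,4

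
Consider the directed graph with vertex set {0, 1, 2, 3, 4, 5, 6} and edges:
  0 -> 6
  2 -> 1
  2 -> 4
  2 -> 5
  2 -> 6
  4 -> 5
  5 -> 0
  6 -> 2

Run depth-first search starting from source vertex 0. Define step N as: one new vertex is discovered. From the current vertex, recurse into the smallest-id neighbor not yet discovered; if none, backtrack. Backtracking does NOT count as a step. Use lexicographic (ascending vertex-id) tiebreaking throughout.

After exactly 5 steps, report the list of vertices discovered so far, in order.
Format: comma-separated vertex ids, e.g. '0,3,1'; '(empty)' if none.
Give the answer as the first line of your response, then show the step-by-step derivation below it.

0,6,2,1,4

step 1: discover 0; path=0; order=0
step 2: discover 6; path=0>6; order=0,6
step 3: discover 2; path=0>6>2; order=0,6,2
step 4: discover 1; path=0>6>2>1; order=0,6,2,1
step 5: discover 4; path=0>6>2>4; order=0,6,2,1,4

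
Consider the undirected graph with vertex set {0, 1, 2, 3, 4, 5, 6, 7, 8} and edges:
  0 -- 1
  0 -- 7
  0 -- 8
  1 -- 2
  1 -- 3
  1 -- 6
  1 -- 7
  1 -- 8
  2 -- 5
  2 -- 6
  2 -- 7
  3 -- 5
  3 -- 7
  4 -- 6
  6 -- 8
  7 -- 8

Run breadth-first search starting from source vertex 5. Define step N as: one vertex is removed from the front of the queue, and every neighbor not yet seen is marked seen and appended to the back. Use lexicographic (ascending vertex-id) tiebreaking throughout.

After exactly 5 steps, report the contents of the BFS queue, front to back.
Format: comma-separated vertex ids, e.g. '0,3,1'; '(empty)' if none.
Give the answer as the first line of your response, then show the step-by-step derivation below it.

7,0,8,4

step 1: dequeue 5; queue=[2,3]; order=5
step 2: dequeue 2; queue=[3,1,6,7]; order=5,2
step 3: dequeue 3; queue=[1,6,7]; order=5,2,3
step 4: dequeue 1; queue=[6,7,0,8]; order=5,2,3,1
step 5: dequeue 6; queue=[7,0,8,4]; order=5,2,3,1,6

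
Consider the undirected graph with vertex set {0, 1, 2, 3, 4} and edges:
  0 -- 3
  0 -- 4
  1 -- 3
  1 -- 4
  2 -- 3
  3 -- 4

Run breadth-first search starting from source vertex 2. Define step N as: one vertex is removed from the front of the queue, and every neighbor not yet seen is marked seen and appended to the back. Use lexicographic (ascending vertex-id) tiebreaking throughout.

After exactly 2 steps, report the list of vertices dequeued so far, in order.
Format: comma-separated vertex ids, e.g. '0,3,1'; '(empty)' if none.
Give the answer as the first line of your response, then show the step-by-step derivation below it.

2,3

step 1: dequeue 2; queue=[3]; order=2
step 2: dequeue 3; queue=[0,1,4]; order=2,3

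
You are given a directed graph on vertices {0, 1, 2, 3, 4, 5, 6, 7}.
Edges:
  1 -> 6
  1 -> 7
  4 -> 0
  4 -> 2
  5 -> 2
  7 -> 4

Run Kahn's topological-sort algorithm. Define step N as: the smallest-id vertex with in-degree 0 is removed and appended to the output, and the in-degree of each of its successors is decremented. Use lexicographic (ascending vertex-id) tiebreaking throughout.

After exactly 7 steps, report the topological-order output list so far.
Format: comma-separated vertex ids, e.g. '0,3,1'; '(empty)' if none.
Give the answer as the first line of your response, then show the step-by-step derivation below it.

1,3,5,6,7,4,0

step 1: output 1; order=[1]; indeg=(1,0,2,0,1,0,0,0)
step 2: output 3; order=[1,3]; indeg=(1,0,2,0,1,0,0,0)
step 3: output 5; order=[1,3,5]; indeg=(1,0,1,0,1,0,0,0)
step 4: output 6; order=[1,3,5,6]; indeg=(1,0,1,0,1,0,0,0)
step 5: output 7; order=[1,3,5,6,7]; indeg=(1,0,1,0,0,0,0,0)
step 6: output 4; order=[1,3,5,6,7,4]; indeg=(0,0,0,0,0,0,0,0)
step 7: output 0; order=[1,3,5,6,7,4,0]; indeg=(0,0,0,0,0,0,0,0)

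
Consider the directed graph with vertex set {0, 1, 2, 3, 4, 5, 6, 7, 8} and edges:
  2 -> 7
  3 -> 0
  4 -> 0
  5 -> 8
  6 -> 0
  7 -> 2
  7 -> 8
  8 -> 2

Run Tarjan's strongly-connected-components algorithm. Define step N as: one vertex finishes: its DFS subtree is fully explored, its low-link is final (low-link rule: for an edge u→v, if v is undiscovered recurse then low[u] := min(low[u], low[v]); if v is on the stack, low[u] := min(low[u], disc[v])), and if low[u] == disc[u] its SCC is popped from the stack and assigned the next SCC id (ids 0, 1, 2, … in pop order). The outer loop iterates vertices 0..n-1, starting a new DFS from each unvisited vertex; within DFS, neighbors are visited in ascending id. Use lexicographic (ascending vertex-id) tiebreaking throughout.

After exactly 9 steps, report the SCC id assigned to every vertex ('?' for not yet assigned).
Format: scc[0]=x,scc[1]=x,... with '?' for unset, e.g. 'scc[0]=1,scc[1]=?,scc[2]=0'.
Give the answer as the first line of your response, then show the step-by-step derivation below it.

scc[0]=0,scc[1]=1,scc[2]=2,scc[3]=3,scc[4]=4,scc[5]=5,scc[6]=6,scc[7]=2,scc[8]=2

step 1: low=(low[0]=0,low[1]=?,low[2]=?,low[3]=?,low[4]=?,low[5]=?,low[6]=?,low[7]=?,low[8]=?); scc=(scc[0]=0,scc[1]=?,scc[2]=?,scc[3]=?,scc[4]=?,scc[5]=?,scc[6]=?,scc[7]=?,scc[8]=?)
step 2: low=(low[0]=0,low[1]=1,low[2]=?,low[3]=?,low[4]=?,low[5]=?,low[6]=?,low[7]=?,low[8]=?); scc=(scc[0]=0,scc[1]=1,scc[2]=?,scc[3]=?,scc[4]=?,scc[5]=?,scc[6]=?,scc[7]=?,scc[8]=?)
step 3: low=(low[0]=0,low[1]=1,low[2]=2,low[3]=?,low[4]=?,low[5]=?,low[6]=?,low[7]=2,low[8]=2); scc=(scc[0]=0,scc[1]=1,scc[2]=?,scc[3]=?,scc[4]=?,scc[5]=?,scc[6]=?,scc[7]=?,scc[8]=?)
step 4: low=(low[0]=0,low[1]=1,low[2]=2,low[3]=?,low[4]=?,low[5]=?,low[6]=?,low[7]=2,low[8]=2); scc=(scc[0]=0,scc[1]=1,scc[2]=?,scc[3]=?,scc[4]=?,scc[5]=?,scc[6]=?,scc[7]=?,scc[8]=?)
step 5: low=(low[0]=0,low[1]=1,low[2]=2,low[3]=?,low[4]=?,low[5]=?,low[6]=?,low[7]=2,low[8]=2); scc=(scc[0]=0,scc[1]=1,scc[2]=2,scc[3]=?,scc[4]=?,scc[5]=?,scc[6]=?,scc[7]=2,scc[8]=2)
step 6: low=(low[0]=0,low[1]=1,low[2]=2,low[3]=5,low[4]=?,low[5]=?,low[6]=?,low[7]=2,low[8]=2); scc=(scc[0]=0,scc[1]=1,scc[2]=2,scc[3]=3,scc[4]=?,scc[5]=?,scc[6]=?,scc[7]=2,scc[8]=2)
step 7: low=(low[0]=0,low[1]=1,low[2]=2,low[3]=5,low[4]=6,low[5]=?,low[6]=?,low[7]=2,low[8]=2); scc=(scc[0]=0,scc[1]=1,scc[2]=2,scc[3]=3,scc[4]=4,scc[5]=?,scc[6]=?,scc[7]=2,scc[8]=2)
step 8: low=(low[0]=0,low[1]=1,low[2]=2,low[3]=5,low[4]=6,low[5]=7,low[6]=?,low[7]=2,low[8]=2); scc=(scc[0]=0,scc[1]=1,scc[2]=2,scc[3]=3,scc[4]=4,scc[5]=5,scc[6]=?,scc[7]=2,scc[8]=2)
step 9: low=(low[0]=0,low[1]=1,low[2]=2,low[3]=5,low[4]=6,low[5]=7,low[6]=8,low[7]=2,low[8]=2); scc=(scc[0]=0,scc[1]=1,scc[2]=2,scc[3]=3,scc[4]=4,scc[5]=5,scc[6]=6,scc[7]=2,scc[8]=2)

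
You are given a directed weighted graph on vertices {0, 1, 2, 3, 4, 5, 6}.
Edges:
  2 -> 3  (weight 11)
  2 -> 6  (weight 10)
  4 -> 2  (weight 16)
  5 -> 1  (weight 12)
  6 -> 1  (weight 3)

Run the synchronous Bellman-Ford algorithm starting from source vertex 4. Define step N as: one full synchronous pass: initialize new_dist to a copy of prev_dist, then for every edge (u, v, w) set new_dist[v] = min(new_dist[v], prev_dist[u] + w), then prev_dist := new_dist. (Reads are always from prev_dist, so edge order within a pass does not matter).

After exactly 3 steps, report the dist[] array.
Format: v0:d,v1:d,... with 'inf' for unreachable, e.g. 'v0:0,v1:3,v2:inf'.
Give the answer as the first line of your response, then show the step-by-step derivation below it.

v0:inf,v1:29,v2:16,v3:27,v4:0,v5:inf,v6:26

step 1: dist = v0:inf,v1:inf,v2:16,v3:inf,v4:0,v5:inf,v6:inf
step 2: dist = v0:inf,v1:inf,v2:16,v3:27,v4:0,v5:inf,v6:26
step 3: dist = v0:inf,v1:29,v2:16,v3:27,v4:0,v5:inf,v6:26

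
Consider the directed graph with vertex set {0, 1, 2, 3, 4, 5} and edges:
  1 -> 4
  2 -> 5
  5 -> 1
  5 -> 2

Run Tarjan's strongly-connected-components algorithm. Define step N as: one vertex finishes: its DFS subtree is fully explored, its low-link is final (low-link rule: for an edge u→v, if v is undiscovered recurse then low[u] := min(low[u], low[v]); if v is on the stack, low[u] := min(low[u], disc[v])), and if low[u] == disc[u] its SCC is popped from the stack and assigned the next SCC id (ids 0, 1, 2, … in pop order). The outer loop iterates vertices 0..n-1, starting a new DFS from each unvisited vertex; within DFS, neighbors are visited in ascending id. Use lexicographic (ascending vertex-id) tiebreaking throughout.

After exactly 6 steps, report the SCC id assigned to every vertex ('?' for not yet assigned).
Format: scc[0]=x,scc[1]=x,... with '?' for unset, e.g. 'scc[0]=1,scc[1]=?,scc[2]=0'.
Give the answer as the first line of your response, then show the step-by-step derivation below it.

scc[0]=0,scc[1]=2,scc[2]=3,scc[3]=4,scc[4]=1,scc[5]=3

step 1: low=(low[0]=0,low[1]=?,low[2]=?,low[3]=?,low[4]=?,low[5]=?); scc=(scc[0]=0,scc[1]=?,scc[2]=?,scc[3]=?,scc[4]=?,scc[5]=?)
step 2: low=(low[0]=0,low[1]=1,low[2]=?,low[3]=?,low[4]=2,low[5]=?); scc=(scc[0]=0,scc[1]=?,scc[2]=?,scc[3]=?,scc[4]=1,scc[5]=?)
step 3: low=(low[0]=0,low[1]=1,low[2]=?,low[3]=?,low[4]=2,low[5]=?); scc=(scc[0]=0,scc[1]=2,scc[2]=?,scc[3]=?,scc[4]=1,scc[5]=?)
step 4: low=(low[0]=0,low[1]=1,low[2]=3,low[3]=?,low[4]=2,low[5]=3); scc=(scc[0]=0,scc[1]=2,scc[2]=?,scc[3]=?,scc[4]=1,scc[5]=?)
step 5: low=(low[0]=0,low[1]=1,low[2]=3,low[3]=?,low[4]=2,low[5]=3); scc=(scc[0]=0,scc[1]=2,scc[2]=3,scc[3]=?,scc[4]=1,scc[5]=3)
step 6: low=(low[0]=0,low[1]=1,low[2]=3,low[3]=5,low[4]=2,low[5]=3); scc=(scc[0]=0,scc[1]=2,scc[2]=3,scc[3]=4,scc[4]=1,scc[5]=3)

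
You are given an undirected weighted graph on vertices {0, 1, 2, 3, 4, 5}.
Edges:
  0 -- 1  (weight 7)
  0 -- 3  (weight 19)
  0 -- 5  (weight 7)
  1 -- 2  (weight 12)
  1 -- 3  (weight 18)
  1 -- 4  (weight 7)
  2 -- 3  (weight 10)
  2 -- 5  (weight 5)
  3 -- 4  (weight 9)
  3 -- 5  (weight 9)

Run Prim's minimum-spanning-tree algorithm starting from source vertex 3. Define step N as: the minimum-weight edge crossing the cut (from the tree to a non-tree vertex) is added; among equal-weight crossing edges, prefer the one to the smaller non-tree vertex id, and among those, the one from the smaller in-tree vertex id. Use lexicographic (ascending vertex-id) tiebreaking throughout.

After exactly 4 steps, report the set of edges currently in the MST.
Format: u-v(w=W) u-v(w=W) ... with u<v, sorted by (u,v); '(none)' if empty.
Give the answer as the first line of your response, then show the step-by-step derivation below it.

0-1(w=7) 0-5(w=7) 1-4(w=7) 3-4(w=9)

step 1: add edge 3-4 (w=9); MST = {3-4(w=9)}
step 2: add edge 1-4 (w=7); MST = {1-4(w=7) 3-4(w=9)}
step 3: add edge 0-1 (w=7); MST = {0-1(w=7) 1-4(w=7) 3-4(w=9)}
step 4: add edge 0-5 (w=7); MST = {0-1(w=7) 0-5(w=7) 1-4(w=7) 3-4(w=9)}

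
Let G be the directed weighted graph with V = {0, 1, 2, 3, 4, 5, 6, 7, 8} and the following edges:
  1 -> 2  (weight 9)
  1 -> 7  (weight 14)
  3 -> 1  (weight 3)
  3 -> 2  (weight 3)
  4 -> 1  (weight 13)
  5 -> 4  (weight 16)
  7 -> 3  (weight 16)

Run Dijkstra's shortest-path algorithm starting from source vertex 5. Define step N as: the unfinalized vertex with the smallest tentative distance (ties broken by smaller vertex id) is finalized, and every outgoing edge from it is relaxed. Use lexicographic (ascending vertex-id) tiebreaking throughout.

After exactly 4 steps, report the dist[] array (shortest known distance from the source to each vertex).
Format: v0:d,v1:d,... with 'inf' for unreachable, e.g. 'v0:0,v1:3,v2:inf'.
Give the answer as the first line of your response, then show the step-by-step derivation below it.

v0:inf,v1:29,v2:38,v3:inf,v4:16,v5:0,v6:inf,v7:43,v8:inf

step 1: dist = v0:inf,v1:inf,v2:inf,v3:inf,v4:16,v5:0,v6:inf,v7:inf,v8:inf
step 2: dist = v0:inf,v1:29,v2:inf,v3:inf,v4:16,v5:0,v6:inf,v7:inf,v8:inf
step 3: dist = v0:inf,v1:29,v2:38,v3:inf,v4:16,v5:0,v6:inf,v7:43,v8:inf
step 4: dist = v0:inf,v1:29,v2:38,v3:inf,v4:16,v5:0,v6:inf,v7:43,v8:inf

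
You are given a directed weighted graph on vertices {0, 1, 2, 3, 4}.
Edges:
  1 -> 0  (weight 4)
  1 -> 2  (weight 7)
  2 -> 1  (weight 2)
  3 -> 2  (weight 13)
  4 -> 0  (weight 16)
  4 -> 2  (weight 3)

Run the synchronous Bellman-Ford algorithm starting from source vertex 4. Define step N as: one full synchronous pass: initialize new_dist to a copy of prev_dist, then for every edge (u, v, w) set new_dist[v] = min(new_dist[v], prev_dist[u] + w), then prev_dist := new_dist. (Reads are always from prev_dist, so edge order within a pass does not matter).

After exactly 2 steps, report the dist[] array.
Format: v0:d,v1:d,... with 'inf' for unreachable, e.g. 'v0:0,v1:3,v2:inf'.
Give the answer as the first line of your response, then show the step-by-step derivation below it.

v0:16,v1:5,v2:3,v3:inf,v4:0

step 1: dist = v0:16,v1:inf,v2:3,v3:inf,v4:0
step 2: dist = v0:16,v1:5,v2:3,v3:inf,v4:0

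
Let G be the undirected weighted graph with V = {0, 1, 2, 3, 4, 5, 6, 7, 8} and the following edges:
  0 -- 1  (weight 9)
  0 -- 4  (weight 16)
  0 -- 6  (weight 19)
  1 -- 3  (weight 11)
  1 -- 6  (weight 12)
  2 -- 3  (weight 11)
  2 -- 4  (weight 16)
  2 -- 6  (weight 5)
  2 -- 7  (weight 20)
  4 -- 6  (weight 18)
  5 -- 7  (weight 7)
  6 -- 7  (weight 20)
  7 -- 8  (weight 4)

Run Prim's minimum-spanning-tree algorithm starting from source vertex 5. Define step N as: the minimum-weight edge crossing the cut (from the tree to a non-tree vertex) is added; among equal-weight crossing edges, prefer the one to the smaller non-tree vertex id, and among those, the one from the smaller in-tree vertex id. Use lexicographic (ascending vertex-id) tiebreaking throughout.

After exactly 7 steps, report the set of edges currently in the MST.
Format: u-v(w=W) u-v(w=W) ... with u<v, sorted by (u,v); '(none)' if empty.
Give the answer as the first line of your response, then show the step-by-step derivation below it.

0-1(w=9) 1-3(w=11) 2-3(w=11) 2-6(w=5) 2-7(w=20) 5-7(w=7) 7-8(w=4)

step 1: add edge 5-7 (w=7); MST = {5-7(w=7)}
step 2: add edge 7-8 (w=4); MST = {5-7(w=7) 7-8(w=4)}
step 3: add edge 2-7 (w=20); MST = {2-7(w=20) 5-7(w=7) 7-8(w=4)}
step 4: add edge 2-6 (w=5); MST = {2-6(w=5) 2-7(w=20) 5-7(w=7) 7-8(w=4)}
step 5: add edge 2-3 (w=11); MST = {2-3(w=11) 2-6(w=5) 2-7(w=20) 5-7(w=7) 7-8(w=4)}
step 6: add edge 1-3 (w=11); MST = {1-3(w=11) 2-3(w=11) 2-6(w=5) 2-7(w=20) 5-7(w=7) 7-8(w=4)}
step 7: add edge 0-1 (w=9); MST = {0-1(w=9) 1-3(w=11) 2-3(w=11) 2-6(w=5) 2-7(w=20) 5-7(w=7) 7-8(w=4)}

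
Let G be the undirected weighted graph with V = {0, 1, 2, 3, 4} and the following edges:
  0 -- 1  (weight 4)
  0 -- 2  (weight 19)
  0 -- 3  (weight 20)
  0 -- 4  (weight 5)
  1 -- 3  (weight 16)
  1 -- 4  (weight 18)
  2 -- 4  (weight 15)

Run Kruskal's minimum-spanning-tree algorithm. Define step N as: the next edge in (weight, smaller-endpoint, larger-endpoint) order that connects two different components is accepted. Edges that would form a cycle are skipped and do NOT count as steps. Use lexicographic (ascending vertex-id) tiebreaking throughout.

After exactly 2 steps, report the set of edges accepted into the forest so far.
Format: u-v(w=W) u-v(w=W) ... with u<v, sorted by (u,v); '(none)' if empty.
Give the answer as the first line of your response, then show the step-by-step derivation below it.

0-1(w=4) 0-4(w=5)

step 1: add edge 0-1 (w=4); MST = {0-1(w=4)}
step 2: add edge 0-4 (w=5); MST = {0-1(w=4) 0-4(w=5)}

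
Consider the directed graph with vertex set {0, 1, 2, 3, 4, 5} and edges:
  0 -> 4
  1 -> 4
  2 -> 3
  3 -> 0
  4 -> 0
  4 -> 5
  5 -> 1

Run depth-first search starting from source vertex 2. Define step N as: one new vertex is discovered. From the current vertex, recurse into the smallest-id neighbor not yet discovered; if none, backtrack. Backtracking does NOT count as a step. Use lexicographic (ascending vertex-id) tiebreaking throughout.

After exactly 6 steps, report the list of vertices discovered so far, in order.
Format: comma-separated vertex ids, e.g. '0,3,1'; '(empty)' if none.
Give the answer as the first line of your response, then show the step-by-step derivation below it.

2,3,0,4,5,1

step 1: discover 2; path=2; order=2
step 2: discover 3; path=2>3; order=2,3
step 3: discover 0; path=2>3>0; order=2,3,0
step 4: discover 4; path=2>3>0>4; order=2,3,0,4
step 5: discover 5; path=2>3>0>4>5; order=2,3,0,4,5
step 6: discover 1; path=2>3>0>4>5>1; order=2,3,0,4,5,1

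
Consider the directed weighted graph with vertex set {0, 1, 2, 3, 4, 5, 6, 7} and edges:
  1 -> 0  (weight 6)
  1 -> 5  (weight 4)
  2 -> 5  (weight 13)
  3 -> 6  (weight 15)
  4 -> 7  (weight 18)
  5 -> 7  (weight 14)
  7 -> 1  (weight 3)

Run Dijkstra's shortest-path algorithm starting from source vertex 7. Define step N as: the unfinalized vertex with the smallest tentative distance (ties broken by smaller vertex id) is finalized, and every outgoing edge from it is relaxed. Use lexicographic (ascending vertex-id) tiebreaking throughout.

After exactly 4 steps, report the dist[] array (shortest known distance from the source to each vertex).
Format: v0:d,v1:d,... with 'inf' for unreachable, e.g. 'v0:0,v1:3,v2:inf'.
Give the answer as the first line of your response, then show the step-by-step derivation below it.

v0:9,v1:3,v2:inf,v3:inf,v4:inf,v5:7,v6:inf,v7:0

step 1: dist = v0:inf,v1:3,v2:inf,v3:inf,v4:inf,v5:inf,v6:inf,v7:0
step 2: dist = v0:9,v1:3,v2:inf,v3:inf,v4:inf,v5:7,v6:inf,v7:0
step 3: dist = v0:9,v1:3,v2:inf,v3:inf,v4:inf,v5:7,v6:inf,v7:0
step 4: dist = v0:9,v1:3,v2:inf,v3:inf,v4:inf,v5:7,v6:inf,v7:0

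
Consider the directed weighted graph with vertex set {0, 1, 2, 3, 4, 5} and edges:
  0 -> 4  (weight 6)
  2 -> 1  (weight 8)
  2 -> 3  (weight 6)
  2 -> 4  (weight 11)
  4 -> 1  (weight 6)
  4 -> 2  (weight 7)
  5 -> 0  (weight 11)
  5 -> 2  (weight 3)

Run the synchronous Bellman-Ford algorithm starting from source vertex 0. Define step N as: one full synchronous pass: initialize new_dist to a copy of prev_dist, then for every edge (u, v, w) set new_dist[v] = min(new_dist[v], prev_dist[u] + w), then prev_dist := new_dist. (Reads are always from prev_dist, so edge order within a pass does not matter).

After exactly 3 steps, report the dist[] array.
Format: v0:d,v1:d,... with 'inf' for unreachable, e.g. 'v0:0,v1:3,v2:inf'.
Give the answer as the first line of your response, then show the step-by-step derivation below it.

v0:0,v1:12,v2:13,v3:19,v4:6,v5:inf

step 1: dist = v0:0,v1:inf,v2:inf,v3:inf,v4:6,v5:inf
step 2: dist = v0:0,v1:12,v2:13,v3:inf,v4:6,v5:inf
step 3: dist = v0:0,v1:12,v2:13,v3:19,v4:6,v5:inf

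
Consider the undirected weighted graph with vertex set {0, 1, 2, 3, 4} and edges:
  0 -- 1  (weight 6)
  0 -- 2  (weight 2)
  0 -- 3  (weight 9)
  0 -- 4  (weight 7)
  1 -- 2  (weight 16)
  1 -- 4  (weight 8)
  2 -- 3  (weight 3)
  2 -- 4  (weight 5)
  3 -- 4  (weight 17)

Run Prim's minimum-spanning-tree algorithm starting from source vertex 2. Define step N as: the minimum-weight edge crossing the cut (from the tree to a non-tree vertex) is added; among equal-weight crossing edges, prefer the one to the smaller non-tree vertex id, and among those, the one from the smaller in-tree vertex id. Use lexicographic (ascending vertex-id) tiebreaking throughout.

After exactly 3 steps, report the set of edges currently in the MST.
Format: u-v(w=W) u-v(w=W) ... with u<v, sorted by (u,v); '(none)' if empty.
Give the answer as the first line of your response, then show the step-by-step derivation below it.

0-2(w=2) 2-3(w=3) 2-4(w=5)

step 1: add edge 0-2 (w=2); MST = {0-2(w=2)}
step 2: add edge 2-3 (w=3); MST = {0-2(w=2) 2-3(w=3)}
step 3: add edge 2-4 (w=5); MST = {0-2(w=2) 2-3(w=3) 2-4(w=5)}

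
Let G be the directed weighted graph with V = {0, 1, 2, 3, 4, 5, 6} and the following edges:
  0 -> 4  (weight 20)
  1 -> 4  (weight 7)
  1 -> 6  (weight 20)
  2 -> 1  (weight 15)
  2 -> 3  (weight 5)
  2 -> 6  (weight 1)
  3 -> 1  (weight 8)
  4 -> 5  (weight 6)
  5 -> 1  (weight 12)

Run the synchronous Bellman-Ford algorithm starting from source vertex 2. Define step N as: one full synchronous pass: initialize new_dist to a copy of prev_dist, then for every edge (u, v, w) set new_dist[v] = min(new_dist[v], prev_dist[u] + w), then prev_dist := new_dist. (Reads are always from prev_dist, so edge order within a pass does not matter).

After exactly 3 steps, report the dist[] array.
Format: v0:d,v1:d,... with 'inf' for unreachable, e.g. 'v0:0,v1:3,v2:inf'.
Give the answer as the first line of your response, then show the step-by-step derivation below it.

v0:inf,v1:13,v2:0,v3:5,v4:20,v5:28,v6:1

step 1: dist = v0:inf,v1:15,v2:0,v3:5,v4:inf,v5:inf,v6:1
step 2: dist = v0:inf,v1:13,v2:0,v3:5,v4:22,v5:inf,v6:1
step 3: dist = v0:inf,v1:13,v2:0,v3:5,v4:20,v5:28,v6:1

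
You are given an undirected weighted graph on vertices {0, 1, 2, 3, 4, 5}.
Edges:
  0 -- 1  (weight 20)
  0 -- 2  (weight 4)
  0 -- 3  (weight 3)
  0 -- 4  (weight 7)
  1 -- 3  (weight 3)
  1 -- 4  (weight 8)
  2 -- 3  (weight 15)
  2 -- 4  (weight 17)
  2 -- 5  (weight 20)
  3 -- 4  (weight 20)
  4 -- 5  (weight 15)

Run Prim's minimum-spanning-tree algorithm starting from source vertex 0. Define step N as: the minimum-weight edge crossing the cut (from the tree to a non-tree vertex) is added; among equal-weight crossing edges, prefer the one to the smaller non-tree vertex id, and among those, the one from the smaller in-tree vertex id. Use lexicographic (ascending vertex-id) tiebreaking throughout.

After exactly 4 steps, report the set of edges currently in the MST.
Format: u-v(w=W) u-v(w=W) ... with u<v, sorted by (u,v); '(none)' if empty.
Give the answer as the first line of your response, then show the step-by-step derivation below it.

0-2(w=4) 0-3(w=3) 0-4(w=7) 1-3(w=3)

step 1: add edge 0-3 (w=3); MST = {0-3(w=3)}
step 2: add edge 1-3 (w=3); MST = {0-3(w=3) 1-3(w=3)}
step 3: add edge 0-2 (w=4); MST = {0-2(w=4) 0-3(w=3) 1-3(w=3)}
step 4: add edge 0-4 (w=7); MST = {0-2(w=4) 0-3(w=3) 0-4(w=7) 1-3(w=3)}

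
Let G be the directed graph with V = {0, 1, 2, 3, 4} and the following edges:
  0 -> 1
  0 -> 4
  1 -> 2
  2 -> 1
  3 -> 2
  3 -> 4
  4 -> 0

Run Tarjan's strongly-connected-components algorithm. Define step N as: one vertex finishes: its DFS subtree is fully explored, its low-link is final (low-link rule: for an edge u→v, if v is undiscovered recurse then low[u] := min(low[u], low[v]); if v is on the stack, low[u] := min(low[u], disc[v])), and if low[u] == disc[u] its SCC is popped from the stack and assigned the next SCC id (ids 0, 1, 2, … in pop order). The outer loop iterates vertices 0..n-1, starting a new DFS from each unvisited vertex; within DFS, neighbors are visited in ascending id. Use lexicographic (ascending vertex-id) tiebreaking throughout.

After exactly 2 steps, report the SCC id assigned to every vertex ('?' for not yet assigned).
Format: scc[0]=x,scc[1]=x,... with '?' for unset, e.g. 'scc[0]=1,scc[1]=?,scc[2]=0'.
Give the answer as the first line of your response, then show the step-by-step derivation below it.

scc[0]=?,scc[1]=0,scc[2]=0,scc[3]=?,scc[4]=?

step 1: low=(low[0]=0,low[1]=1,low[2]=1,low[3]=?,low[4]=?); scc=(scc[0]=?,scc[1]=?,scc[2]=?,scc[3]=?,scc[4]=?)
step 2: low=(low[0]=0,low[1]=1,low[2]=1,low[3]=?,low[4]=?); scc=(scc[0]=?,scc[1]=0,scc[2]=0,scc[3]=?,scc[4]=?)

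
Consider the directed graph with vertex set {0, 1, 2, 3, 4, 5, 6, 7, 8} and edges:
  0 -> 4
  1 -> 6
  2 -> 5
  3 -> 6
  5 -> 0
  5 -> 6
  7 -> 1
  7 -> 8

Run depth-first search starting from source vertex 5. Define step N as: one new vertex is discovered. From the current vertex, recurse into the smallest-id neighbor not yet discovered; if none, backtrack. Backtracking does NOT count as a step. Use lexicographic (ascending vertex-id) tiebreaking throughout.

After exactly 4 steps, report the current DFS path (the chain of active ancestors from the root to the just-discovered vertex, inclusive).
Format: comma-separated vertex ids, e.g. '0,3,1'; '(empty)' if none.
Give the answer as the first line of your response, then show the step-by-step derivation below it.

5,6

step 1: discover 5; path=5; order=5
step 2: discover 0; path=5>0; order=5,0
step 3: discover 4; path=5>0>4; order=5,0,4
step 4: discover 6; path=5>6; order=5,0,4,6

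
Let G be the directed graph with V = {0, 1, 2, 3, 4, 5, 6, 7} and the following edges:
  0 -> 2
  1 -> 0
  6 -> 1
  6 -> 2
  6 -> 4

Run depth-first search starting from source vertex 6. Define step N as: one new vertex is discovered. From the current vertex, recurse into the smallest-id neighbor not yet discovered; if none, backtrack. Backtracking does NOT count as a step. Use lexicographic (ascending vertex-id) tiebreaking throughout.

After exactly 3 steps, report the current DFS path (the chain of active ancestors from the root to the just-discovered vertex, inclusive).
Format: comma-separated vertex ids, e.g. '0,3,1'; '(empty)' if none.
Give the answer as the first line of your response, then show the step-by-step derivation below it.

6,1,0

step 1: discover 6; path=6; order=6
step 2: discover 1; path=6>1; order=6,1
step 3: discover 0; path=6>1>0; order=6,1,0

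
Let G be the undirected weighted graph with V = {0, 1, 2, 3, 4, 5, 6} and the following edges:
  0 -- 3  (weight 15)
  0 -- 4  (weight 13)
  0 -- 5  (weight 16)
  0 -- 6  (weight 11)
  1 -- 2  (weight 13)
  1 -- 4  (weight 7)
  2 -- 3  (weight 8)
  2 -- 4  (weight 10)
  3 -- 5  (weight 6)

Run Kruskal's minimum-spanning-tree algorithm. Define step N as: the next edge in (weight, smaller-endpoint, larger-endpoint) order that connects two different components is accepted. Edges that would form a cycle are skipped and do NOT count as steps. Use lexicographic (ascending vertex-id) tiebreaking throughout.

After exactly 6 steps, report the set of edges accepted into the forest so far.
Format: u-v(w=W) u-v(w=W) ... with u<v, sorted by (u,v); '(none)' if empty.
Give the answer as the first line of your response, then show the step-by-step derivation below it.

0-4(w=13) 0-6(w=11) 1-4(w=7) 2-3(w=8) 2-4(w=10) 3-5(w=6)

step 1: add edge 3-5 (w=6); MST = {3-5(w=6)}
step 2: add edge 1-4 (w=7); MST = {1-4(w=7) 3-5(w=6)}
step 3: add edge 2-3 (w=8); MST = {1-4(w=7) 2-3(w=8) 3-5(w=6)}
step 4: add edge 2-4 (w=10); MST = {1-4(w=7) 2-3(w=8) 2-4(w=10) 3-5(w=6)}
step 5: add edge 0-6 (w=11); MST = {0-6(w=11) 1-4(w=7) 2-3(w=8) 2-4(w=10) 3-5(w=6)}
step 6: add edge 0-4 (w=13); MST = {0-4(w=13) 0-6(w=11) 1-4(w=7) 2-3(w=8) 2-4(w=10) 3-5(w=6)}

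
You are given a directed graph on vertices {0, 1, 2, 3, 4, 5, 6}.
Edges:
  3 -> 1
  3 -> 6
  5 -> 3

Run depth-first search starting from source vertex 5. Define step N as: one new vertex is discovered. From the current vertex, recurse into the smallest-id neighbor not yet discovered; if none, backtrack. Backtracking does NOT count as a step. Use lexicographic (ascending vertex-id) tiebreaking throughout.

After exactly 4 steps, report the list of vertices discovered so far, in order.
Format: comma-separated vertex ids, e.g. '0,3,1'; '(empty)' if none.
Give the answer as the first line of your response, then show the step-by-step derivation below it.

5,3,1,6

step 1: discover 5; path=5; order=5
step 2: discover 3; path=5>3; order=5,3
step 3: discover 1; path=5>3>1; order=5,3,1
step 4: discover 6; path=5>3>6; order=5,3,1,6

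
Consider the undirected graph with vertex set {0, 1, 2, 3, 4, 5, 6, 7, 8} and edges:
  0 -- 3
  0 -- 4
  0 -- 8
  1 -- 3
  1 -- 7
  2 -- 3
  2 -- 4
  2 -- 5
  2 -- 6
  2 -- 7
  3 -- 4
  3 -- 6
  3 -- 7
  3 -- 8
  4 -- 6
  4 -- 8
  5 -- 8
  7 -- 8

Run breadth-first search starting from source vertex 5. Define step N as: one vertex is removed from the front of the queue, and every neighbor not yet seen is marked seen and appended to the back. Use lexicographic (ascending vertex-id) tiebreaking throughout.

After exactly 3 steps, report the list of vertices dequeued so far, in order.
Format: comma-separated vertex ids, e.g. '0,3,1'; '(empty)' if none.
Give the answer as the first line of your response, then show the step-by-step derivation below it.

5,2,8

step 1: dequeue 5; queue=[2,8]; order=5
step 2: dequeue 2; queue=[8,3,4,6,7]; order=5,2
step 3: dequeue 8; queue=[3,4,6,7,0]; order=5,2,8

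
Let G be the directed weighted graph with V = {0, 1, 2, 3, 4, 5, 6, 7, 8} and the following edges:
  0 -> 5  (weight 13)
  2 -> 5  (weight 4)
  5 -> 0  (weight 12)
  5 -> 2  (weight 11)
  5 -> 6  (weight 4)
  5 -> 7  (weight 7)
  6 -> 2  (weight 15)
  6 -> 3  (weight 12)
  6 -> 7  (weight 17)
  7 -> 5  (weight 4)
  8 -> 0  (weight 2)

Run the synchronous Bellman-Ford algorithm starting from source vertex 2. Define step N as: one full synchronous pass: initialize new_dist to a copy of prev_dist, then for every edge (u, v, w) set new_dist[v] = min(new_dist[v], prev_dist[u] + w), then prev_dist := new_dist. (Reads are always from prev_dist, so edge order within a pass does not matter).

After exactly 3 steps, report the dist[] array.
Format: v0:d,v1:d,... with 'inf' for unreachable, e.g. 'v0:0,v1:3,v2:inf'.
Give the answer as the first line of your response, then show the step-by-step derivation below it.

v0:16,v1:inf,v2:0,v3:20,v4:inf,v5:4,v6:8,v7:11,v8:inf

step 1: dist = v0:inf,v1:inf,v2:0,v3:inf,v4:inf,v5:4,v6:inf,v7:inf,v8:inf
step 2: dist = v0:16,v1:inf,v2:0,v3:inf,v4:inf,v5:4,v6:8,v7:11,v8:inf
step 3: dist = v0:16,v1:inf,v2:0,v3:20,v4:inf,v5:4,v6:8,v7:11,v8:inf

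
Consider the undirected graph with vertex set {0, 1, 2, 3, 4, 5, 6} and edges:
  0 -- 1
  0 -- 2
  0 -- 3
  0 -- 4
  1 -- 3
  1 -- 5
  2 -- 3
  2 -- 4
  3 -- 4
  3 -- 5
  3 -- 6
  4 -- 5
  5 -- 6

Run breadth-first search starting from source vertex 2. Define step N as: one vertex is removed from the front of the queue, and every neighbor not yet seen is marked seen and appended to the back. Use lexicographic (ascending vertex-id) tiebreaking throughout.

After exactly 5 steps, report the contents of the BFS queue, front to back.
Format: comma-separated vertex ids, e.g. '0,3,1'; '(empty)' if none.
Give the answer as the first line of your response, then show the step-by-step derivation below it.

5,6

step 1: dequeue 2; queue=[0,3,4]; order=2
step 2: dequeue 0; queue=[3,4,1]; order=2,0
step 3: dequeue 3; queue=[4,1,5,6]; order=2,0,3
step 4: dequeue 4; queue=[1,5,6]; order=2,0,3,4
step 5: dequeue 1; queue=[5,6]; order=2,0,3,4,1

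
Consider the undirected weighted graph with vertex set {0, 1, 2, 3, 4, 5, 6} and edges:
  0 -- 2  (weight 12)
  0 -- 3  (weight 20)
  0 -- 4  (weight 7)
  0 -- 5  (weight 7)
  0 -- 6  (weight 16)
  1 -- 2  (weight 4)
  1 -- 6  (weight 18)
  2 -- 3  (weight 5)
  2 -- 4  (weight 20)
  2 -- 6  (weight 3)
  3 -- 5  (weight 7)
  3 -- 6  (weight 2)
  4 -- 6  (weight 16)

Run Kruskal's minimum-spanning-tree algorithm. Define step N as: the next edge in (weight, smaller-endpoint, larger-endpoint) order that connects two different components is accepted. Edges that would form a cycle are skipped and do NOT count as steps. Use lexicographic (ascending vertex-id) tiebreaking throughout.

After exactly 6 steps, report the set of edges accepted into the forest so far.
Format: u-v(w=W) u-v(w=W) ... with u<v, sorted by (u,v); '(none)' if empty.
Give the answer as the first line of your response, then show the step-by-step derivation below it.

0-4(w=7) 0-5(w=7) 1-2(w=4) 2-6(w=3) 3-5(w=7) 3-6(w=2)

step 1: add edge 3-6 (w=2); MST = {3-6(w=2)}
step 2: add edge 2-6 (w=3); MST = {2-6(w=3) 3-6(w=2)}
step 3: add edge 1-2 (w=4); MST = {1-2(w=4) 2-6(w=3) 3-6(w=2)}
step 4: add edge 0-4 (w=7); MST = {0-4(w=7) 1-2(w=4) 2-6(w=3) 3-6(w=2)}
step 5: add edge 0-5 (w=7); MST = {0-4(w=7) 0-5(w=7) 1-2(w=4) 2-6(w=3) 3-6(w=2)}
step 6: add edge 3-5 (w=7); MST = {0-4(w=7) 0-5(w=7) 1-2(w=4) 2-6(w=3) 3-5(w=7) 3-6(w=2)}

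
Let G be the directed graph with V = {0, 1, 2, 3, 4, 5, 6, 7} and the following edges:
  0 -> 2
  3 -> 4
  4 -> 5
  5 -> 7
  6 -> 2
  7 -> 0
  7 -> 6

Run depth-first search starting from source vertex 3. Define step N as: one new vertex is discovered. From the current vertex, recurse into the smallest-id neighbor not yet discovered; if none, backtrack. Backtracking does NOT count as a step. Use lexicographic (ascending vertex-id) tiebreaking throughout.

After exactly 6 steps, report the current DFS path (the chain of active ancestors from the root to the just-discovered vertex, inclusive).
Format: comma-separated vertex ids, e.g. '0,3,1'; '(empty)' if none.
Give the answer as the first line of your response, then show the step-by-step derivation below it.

3,4,5,7,0,2

step 1: discover 3; path=3; order=3
step 2: discover 4; path=3>4; order=3,4
step 3: discover 5; path=3>4>5; order=3,4,5
step 4: discover 7; path=3>4>5>7; order=3,4,5,7
step 5: discover 0; path=3>4>5>7>0; order=3,4,5,7,0
step 6: discover 2; path=3>4>5>7>0>2; order=3,4,5,7,0,2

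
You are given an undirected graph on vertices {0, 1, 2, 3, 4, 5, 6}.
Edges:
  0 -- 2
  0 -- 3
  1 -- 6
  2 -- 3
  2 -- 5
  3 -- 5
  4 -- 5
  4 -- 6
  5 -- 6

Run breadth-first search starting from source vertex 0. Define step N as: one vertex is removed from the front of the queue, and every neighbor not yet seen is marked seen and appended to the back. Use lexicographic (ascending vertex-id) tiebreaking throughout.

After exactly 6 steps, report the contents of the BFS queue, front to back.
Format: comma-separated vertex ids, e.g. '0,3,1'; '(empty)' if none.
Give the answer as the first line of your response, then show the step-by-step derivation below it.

1

step 1: dequeue 0; queue=[2,3]; order=0
step 2: dequeue 2; queue=[3,5]; order=0,2
step 3: dequeue 3; queue=[5]; order=0,2,3
step 4: dequeue 5; queue=[4,6]; order=0,2,3,5
step 5: dequeue 4; queue=[6]; order=0,2,3,5,4
step 6: dequeue 6; queue=[1]; order=0,2,3,5,4,6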